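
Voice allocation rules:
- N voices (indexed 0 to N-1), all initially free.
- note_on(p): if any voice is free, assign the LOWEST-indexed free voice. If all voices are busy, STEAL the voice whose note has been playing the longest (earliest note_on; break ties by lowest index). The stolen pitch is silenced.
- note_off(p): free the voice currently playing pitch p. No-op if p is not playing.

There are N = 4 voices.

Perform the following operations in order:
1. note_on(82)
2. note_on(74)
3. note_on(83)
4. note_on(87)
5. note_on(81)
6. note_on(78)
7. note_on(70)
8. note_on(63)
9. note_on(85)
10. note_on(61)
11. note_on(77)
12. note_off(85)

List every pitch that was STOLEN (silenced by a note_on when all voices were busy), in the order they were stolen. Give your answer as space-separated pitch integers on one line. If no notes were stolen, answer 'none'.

Answer: 82 74 83 87 81 78 70

Derivation:
Op 1: note_on(82): voice 0 is free -> assigned | voices=[82 - - -]
Op 2: note_on(74): voice 1 is free -> assigned | voices=[82 74 - -]
Op 3: note_on(83): voice 2 is free -> assigned | voices=[82 74 83 -]
Op 4: note_on(87): voice 3 is free -> assigned | voices=[82 74 83 87]
Op 5: note_on(81): all voices busy, STEAL voice 0 (pitch 82, oldest) -> assign | voices=[81 74 83 87]
Op 6: note_on(78): all voices busy, STEAL voice 1 (pitch 74, oldest) -> assign | voices=[81 78 83 87]
Op 7: note_on(70): all voices busy, STEAL voice 2 (pitch 83, oldest) -> assign | voices=[81 78 70 87]
Op 8: note_on(63): all voices busy, STEAL voice 3 (pitch 87, oldest) -> assign | voices=[81 78 70 63]
Op 9: note_on(85): all voices busy, STEAL voice 0 (pitch 81, oldest) -> assign | voices=[85 78 70 63]
Op 10: note_on(61): all voices busy, STEAL voice 1 (pitch 78, oldest) -> assign | voices=[85 61 70 63]
Op 11: note_on(77): all voices busy, STEAL voice 2 (pitch 70, oldest) -> assign | voices=[85 61 77 63]
Op 12: note_off(85): free voice 0 | voices=[- 61 77 63]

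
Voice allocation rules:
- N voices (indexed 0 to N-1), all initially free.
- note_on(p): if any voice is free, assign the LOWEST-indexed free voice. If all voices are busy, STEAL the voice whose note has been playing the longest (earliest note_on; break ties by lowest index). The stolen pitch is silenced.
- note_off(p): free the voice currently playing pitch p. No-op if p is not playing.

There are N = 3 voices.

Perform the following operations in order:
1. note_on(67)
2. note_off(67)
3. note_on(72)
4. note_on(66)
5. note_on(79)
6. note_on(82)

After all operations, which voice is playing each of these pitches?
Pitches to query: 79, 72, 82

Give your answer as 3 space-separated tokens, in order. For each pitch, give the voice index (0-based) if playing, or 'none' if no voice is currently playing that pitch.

Op 1: note_on(67): voice 0 is free -> assigned | voices=[67 - -]
Op 2: note_off(67): free voice 0 | voices=[- - -]
Op 3: note_on(72): voice 0 is free -> assigned | voices=[72 - -]
Op 4: note_on(66): voice 1 is free -> assigned | voices=[72 66 -]
Op 5: note_on(79): voice 2 is free -> assigned | voices=[72 66 79]
Op 6: note_on(82): all voices busy, STEAL voice 0 (pitch 72, oldest) -> assign | voices=[82 66 79]

Answer: 2 none 0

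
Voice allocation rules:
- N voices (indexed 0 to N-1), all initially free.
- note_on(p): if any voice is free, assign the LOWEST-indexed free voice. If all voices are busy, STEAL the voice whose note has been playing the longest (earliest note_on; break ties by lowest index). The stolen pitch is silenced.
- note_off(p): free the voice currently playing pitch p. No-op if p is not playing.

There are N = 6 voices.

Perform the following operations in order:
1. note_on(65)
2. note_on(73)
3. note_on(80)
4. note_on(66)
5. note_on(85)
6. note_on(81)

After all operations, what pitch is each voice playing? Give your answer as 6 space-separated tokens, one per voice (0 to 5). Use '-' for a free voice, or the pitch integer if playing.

Op 1: note_on(65): voice 0 is free -> assigned | voices=[65 - - - - -]
Op 2: note_on(73): voice 1 is free -> assigned | voices=[65 73 - - - -]
Op 3: note_on(80): voice 2 is free -> assigned | voices=[65 73 80 - - -]
Op 4: note_on(66): voice 3 is free -> assigned | voices=[65 73 80 66 - -]
Op 5: note_on(85): voice 4 is free -> assigned | voices=[65 73 80 66 85 -]
Op 6: note_on(81): voice 5 is free -> assigned | voices=[65 73 80 66 85 81]

Answer: 65 73 80 66 85 81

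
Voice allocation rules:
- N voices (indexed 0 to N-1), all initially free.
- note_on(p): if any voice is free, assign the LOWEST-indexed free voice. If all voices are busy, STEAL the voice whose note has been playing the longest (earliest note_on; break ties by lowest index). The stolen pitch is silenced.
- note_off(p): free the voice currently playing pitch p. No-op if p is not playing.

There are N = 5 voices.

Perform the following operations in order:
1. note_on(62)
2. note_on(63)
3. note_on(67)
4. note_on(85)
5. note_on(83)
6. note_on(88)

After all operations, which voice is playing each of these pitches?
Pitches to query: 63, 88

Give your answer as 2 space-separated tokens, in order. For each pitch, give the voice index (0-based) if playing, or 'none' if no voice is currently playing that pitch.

Answer: 1 0

Derivation:
Op 1: note_on(62): voice 0 is free -> assigned | voices=[62 - - - -]
Op 2: note_on(63): voice 1 is free -> assigned | voices=[62 63 - - -]
Op 3: note_on(67): voice 2 is free -> assigned | voices=[62 63 67 - -]
Op 4: note_on(85): voice 3 is free -> assigned | voices=[62 63 67 85 -]
Op 5: note_on(83): voice 4 is free -> assigned | voices=[62 63 67 85 83]
Op 6: note_on(88): all voices busy, STEAL voice 0 (pitch 62, oldest) -> assign | voices=[88 63 67 85 83]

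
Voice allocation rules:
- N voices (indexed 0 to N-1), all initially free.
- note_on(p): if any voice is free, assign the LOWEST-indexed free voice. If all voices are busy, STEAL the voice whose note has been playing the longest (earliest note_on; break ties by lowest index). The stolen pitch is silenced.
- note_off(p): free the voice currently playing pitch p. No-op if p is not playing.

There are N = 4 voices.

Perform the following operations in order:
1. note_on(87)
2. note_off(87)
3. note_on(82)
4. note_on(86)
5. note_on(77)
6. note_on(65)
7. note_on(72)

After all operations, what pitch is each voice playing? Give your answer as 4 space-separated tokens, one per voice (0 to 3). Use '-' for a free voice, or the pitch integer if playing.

Op 1: note_on(87): voice 0 is free -> assigned | voices=[87 - - -]
Op 2: note_off(87): free voice 0 | voices=[- - - -]
Op 3: note_on(82): voice 0 is free -> assigned | voices=[82 - - -]
Op 4: note_on(86): voice 1 is free -> assigned | voices=[82 86 - -]
Op 5: note_on(77): voice 2 is free -> assigned | voices=[82 86 77 -]
Op 6: note_on(65): voice 3 is free -> assigned | voices=[82 86 77 65]
Op 7: note_on(72): all voices busy, STEAL voice 0 (pitch 82, oldest) -> assign | voices=[72 86 77 65]

Answer: 72 86 77 65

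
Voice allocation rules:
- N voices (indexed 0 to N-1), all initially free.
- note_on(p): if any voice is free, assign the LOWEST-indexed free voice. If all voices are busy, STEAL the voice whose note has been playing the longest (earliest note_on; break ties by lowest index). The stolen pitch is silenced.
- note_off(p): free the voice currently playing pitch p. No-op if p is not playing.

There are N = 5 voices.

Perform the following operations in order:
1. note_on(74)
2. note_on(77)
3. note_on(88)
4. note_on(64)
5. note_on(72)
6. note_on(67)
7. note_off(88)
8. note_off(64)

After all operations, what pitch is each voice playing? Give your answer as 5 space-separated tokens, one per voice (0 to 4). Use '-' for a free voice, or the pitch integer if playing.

Answer: 67 77 - - 72

Derivation:
Op 1: note_on(74): voice 0 is free -> assigned | voices=[74 - - - -]
Op 2: note_on(77): voice 1 is free -> assigned | voices=[74 77 - - -]
Op 3: note_on(88): voice 2 is free -> assigned | voices=[74 77 88 - -]
Op 4: note_on(64): voice 3 is free -> assigned | voices=[74 77 88 64 -]
Op 5: note_on(72): voice 4 is free -> assigned | voices=[74 77 88 64 72]
Op 6: note_on(67): all voices busy, STEAL voice 0 (pitch 74, oldest) -> assign | voices=[67 77 88 64 72]
Op 7: note_off(88): free voice 2 | voices=[67 77 - 64 72]
Op 8: note_off(64): free voice 3 | voices=[67 77 - - 72]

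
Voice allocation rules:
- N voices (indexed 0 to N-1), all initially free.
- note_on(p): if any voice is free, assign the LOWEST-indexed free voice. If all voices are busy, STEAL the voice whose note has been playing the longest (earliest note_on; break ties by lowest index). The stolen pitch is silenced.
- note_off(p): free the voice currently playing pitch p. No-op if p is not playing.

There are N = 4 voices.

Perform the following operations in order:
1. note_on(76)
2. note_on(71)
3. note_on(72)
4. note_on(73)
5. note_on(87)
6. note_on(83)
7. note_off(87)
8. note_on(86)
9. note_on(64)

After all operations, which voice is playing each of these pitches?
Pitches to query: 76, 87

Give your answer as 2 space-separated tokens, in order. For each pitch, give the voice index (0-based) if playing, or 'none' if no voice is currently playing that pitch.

Op 1: note_on(76): voice 0 is free -> assigned | voices=[76 - - -]
Op 2: note_on(71): voice 1 is free -> assigned | voices=[76 71 - -]
Op 3: note_on(72): voice 2 is free -> assigned | voices=[76 71 72 -]
Op 4: note_on(73): voice 3 is free -> assigned | voices=[76 71 72 73]
Op 5: note_on(87): all voices busy, STEAL voice 0 (pitch 76, oldest) -> assign | voices=[87 71 72 73]
Op 6: note_on(83): all voices busy, STEAL voice 1 (pitch 71, oldest) -> assign | voices=[87 83 72 73]
Op 7: note_off(87): free voice 0 | voices=[- 83 72 73]
Op 8: note_on(86): voice 0 is free -> assigned | voices=[86 83 72 73]
Op 9: note_on(64): all voices busy, STEAL voice 2 (pitch 72, oldest) -> assign | voices=[86 83 64 73]

Answer: none none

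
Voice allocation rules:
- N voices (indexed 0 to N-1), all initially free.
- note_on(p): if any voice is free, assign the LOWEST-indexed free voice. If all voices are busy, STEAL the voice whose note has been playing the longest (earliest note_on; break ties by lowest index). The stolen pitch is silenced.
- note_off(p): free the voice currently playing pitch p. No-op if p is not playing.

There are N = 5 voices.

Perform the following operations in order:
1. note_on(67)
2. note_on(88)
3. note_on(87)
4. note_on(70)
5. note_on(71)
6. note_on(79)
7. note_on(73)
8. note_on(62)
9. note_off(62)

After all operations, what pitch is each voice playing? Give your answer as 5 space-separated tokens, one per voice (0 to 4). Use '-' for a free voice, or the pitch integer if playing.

Op 1: note_on(67): voice 0 is free -> assigned | voices=[67 - - - -]
Op 2: note_on(88): voice 1 is free -> assigned | voices=[67 88 - - -]
Op 3: note_on(87): voice 2 is free -> assigned | voices=[67 88 87 - -]
Op 4: note_on(70): voice 3 is free -> assigned | voices=[67 88 87 70 -]
Op 5: note_on(71): voice 4 is free -> assigned | voices=[67 88 87 70 71]
Op 6: note_on(79): all voices busy, STEAL voice 0 (pitch 67, oldest) -> assign | voices=[79 88 87 70 71]
Op 7: note_on(73): all voices busy, STEAL voice 1 (pitch 88, oldest) -> assign | voices=[79 73 87 70 71]
Op 8: note_on(62): all voices busy, STEAL voice 2 (pitch 87, oldest) -> assign | voices=[79 73 62 70 71]
Op 9: note_off(62): free voice 2 | voices=[79 73 - 70 71]

Answer: 79 73 - 70 71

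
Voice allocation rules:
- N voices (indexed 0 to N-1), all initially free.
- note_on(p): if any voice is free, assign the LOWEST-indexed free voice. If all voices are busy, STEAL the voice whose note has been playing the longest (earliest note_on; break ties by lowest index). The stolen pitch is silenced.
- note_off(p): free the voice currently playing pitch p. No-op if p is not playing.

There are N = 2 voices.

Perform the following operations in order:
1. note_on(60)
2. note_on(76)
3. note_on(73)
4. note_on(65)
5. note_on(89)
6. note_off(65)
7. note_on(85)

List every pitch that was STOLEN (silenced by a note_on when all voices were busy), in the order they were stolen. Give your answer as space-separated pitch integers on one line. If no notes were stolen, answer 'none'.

Answer: 60 76 73

Derivation:
Op 1: note_on(60): voice 0 is free -> assigned | voices=[60 -]
Op 2: note_on(76): voice 1 is free -> assigned | voices=[60 76]
Op 3: note_on(73): all voices busy, STEAL voice 0 (pitch 60, oldest) -> assign | voices=[73 76]
Op 4: note_on(65): all voices busy, STEAL voice 1 (pitch 76, oldest) -> assign | voices=[73 65]
Op 5: note_on(89): all voices busy, STEAL voice 0 (pitch 73, oldest) -> assign | voices=[89 65]
Op 6: note_off(65): free voice 1 | voices=[89 -]
Op 7: note_on(85): voice 1 is free -> assigned | voices=[89 85]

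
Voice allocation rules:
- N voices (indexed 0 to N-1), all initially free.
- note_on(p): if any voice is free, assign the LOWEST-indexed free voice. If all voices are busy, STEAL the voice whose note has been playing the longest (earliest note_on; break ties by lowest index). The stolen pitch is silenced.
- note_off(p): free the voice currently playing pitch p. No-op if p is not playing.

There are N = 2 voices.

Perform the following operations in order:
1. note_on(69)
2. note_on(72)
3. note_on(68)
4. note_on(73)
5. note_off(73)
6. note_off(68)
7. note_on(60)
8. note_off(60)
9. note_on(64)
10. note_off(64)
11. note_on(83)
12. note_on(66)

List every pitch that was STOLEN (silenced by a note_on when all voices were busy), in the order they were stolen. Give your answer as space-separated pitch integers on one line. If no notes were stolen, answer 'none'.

Op 1: note_on(69): voice 0 is free -> assigned | voices=[69 -]
Op 2: note_on(72): voice 1 is free -> assigned | voices=[69 72]
Op 3: note_on(68): all voices busy, STEAL voice 0 (pitch 69, oldest) -> assign | voices=[68 72]
Op 4: note_on(73): all voices busy, STEAL voice 1 (pitch 72, oldest) -> assign | voices=[68 73]
Op 5: note_off(73): free voice 1 | voices=[68 -]
Op 6: note_off(68): free voice 0 | voices=[- -]
Op 7: note_on(60): voice 0 is free -> assigned | voices=[60 -]
Op 8: note_off(60): free voice 0 | voices=[- -]
Op 9: note_on(64): voice 0 is free -> assigned | voices=[64 -]
Op 10: note_off(64): free voice 0 | voices=[- -]
Op 11: note_on(83): voice 0 is free -> assigned | voices=[83 -]
Op 12: note_on(66): voice 1 is free -> assigned | voices=[83 66]

Answer: 69 72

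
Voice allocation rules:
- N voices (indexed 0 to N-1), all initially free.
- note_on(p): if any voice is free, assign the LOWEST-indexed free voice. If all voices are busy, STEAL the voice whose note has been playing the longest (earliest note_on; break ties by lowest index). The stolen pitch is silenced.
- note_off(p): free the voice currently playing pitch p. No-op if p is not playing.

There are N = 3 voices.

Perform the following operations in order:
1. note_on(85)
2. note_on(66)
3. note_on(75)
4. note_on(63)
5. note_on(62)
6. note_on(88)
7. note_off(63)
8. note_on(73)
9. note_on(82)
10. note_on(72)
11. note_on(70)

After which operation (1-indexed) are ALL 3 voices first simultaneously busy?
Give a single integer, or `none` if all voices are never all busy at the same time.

Op 1: note_on(85): voice 0 is free -> assigned | voices=[85 - -]
Op 2: note_on(66): voice 1 is free -> assigned | voices=[85 66 -]
Op 3: note_on(75): voice 2 is free -> assigned | voices=[85 66 75]
Op 4: note_on(63): all voices busy, STEAL voice 0 (pitch 85, oldest) -> assign | voices=[63 66 75]
Op 5: note_on(62): all voices busy, STEAL voice 1 (pitch 66, oldest) -> assign | voices=[63 62 75]
Op 6: note_on(88): all voices busy, STEAL voice 2 (pitch 75, oldest) -> assign | voices=[63 62 88]
Op 7: note_off(63): free voice 0 | voices=[- 62 88]
Op 8: note_on(73): voice 0 is free -> assigned | voices=[73 62 88]
Op 9: note_on(82): all voices busy, STEAL voice 1 (pitch 62, oldest) -> assign | voices=[73 82 88]
Op 10: note_on(72): all voices busy, STEAL voice 2 (pitch 88, oldest) -> assign | voices=[73 82 72]
Op 11: note_on(70): all voices busy, STEAL voice 0 (pitch 73, oldest) -> assign | voices=[70 82 72]

Answer: 3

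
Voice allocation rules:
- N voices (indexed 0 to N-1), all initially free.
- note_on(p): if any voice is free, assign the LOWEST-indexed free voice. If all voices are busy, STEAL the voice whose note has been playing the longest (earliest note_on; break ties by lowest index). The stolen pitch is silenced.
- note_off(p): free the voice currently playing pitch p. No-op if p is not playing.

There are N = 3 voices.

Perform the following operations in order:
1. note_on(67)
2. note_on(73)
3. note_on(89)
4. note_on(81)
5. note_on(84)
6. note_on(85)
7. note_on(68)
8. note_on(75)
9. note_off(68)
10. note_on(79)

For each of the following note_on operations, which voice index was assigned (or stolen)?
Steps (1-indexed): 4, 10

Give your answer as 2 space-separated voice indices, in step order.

Answer: 0 0

Derivation:
Op 1: note_on(67): voice 0 is free -> assigned | voices=[67 - -]
Op 2: note_on(73): voice 1 is free -> assigned | voices=[67 73 -]
Op 3: note_on(89): voice 2 is free -> assigned | voices=[67 73 89]
Op 4: note_on(81): all voices busy, STEAL voice 0 (pitch 67, oldest) -> assign | voices=[81 73 89]
Op 5: note_on(84): all voices busy, STEAL voice 1 (pitch 73, oldest) -> assign | voices=[81 84 89]
Op 6: note_on(85): all voices busy, STEAL voice 2 (pitch 89, oldest) -> assign | voices=[81 84 85]
Op 7: note_on(68): all voices busy, STEAL voice 0 (pitch 81, oldest) -> assign | voices=[68 84 85]
Op 8: note_on(75): all voices busy, STEAL voice 1 (pitch 84, oldest) -> assign | voices=[68 75 85]
Op 9: note_off(68): free voice 0 | voices=[- 75 85]
Op 10: note_on(79): voice 0 is free -> assigned | voices=[79 75 85]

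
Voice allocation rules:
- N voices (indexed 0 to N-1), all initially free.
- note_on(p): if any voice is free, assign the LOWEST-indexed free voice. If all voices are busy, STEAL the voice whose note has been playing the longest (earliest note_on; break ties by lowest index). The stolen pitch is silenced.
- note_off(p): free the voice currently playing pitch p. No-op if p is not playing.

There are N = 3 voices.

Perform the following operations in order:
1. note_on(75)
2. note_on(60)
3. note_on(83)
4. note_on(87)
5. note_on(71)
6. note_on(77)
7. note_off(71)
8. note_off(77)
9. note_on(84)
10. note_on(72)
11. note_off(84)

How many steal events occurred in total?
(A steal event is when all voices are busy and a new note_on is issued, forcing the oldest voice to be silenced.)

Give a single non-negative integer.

Answer: 3

Derivation:
Op 1: note_on(75): voice 0 is free -> assigned | voices=[75 - -]
Op 2: note_on(60): voice 1 is free -> assigned | voices=[75 60 -]
Op 3: note_on(83): voice 2 is free -> assigned | voices=[75 60 83]
Op 4: note_on(87): all voices busy, STEAL voice 0 (pitch 75, oldest) -> assign | voices=[87 60 83]
Op 5: note_on(71): all voices busy, STEAL voice 1 (pitch 60, oldest) -> assign | voices=[87 71 83]
Op 6: note_on(77): all voices busy, STEAL voice 2 (pitch 83, oldest) -> assign | voices=[87 71 77]
Op 7: note_off(71): free voice 1 | voices=[87 - 77]
Op 8: note_off(77): free voice 2 | voices=[87 - -]
Op 9: note_on(84): voice 1 is free -> assigned | voices=[87 84 -]
Op 10: note_on(72): voice 2 is free -> assigned | voices=[87 84 72]
Op 11: note_off(84): free voice 1 | voices=[87 - 72]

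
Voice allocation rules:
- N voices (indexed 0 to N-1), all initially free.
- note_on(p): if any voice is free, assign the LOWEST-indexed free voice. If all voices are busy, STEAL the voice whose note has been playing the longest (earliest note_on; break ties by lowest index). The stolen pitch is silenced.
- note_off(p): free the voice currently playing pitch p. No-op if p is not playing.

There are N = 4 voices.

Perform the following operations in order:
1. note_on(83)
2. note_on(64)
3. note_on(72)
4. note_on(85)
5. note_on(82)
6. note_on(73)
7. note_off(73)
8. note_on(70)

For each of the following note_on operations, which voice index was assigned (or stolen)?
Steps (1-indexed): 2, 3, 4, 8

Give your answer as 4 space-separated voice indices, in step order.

Op 1: note_on(83): voice 0 is free -> assigned | voices=[83 - - -]
Op 2: note_on(64): voice 1 is free -> assigned | voices=[83 64 - -]
Op 3: note_on(72): voice 2 is free -> assigned | voices=[83 64 72 -]
Op 4: note_on(85): voice 3 is free -> assigned | voices=[83 64 72 85]
Op 5: note_on(82): all voices busy, STEAL voice 0 (pitch 83, oldest) -> assign | voices=[82 64 72 85]
Op 6: note_on(73): all voices busy, STEAL voice 1 (pitch 64, oldest) -> assign | voices=[82 73 72 85]
Op 7: note_off(73): free voice 1 | voices=[82 - 72 85]
Op 8: note_on(70): voice 1 is free -> assigned | voices=[82 70 72 85]

Answer: 1 2 3 1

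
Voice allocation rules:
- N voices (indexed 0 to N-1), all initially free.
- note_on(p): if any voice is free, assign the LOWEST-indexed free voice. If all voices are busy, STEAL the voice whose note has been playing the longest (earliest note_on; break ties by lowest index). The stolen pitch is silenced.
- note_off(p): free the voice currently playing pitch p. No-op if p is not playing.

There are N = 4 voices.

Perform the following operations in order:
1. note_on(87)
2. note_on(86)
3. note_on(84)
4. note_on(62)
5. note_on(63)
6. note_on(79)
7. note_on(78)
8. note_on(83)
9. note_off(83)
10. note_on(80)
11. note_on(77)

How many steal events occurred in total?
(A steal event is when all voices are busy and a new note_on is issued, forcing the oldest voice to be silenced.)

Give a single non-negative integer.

Answer: 5

Derivation:
Op 1: note_on(87): voice 0 is free -> assigned | voices=[87 - - -]
Op 2: note_on(86): voice 1 is free -> assigned | voices=[87 86 - -]
Op 3: note_on(84): voice 2 is free -> assigned | voices=[87 86 84 -]
Op 4: note_on(62): voice 3 is free -> assigned | voices=[87 86 84 62]
Op 5: note_on(63): all voices busy, STEAL voice 0 (pitch 87, oldest) -> assign | voices=[63 86 84 62]
Op 6: note_on(79): all voices busy, STEAL voice 1 (pitch 86, oldest) -> assign | voices=[63 79 84 62]
Op 7: note_on(78): all voices busy, STEAL voice 2 (pitch 84, oldest) -> assign | voices=[63 79 78 62]
Op 8: note_on(83): all voices busy, STEAL voice 3 (pitch 62, oldest) -> assign | voices=[63 79 78 83]
Op 9: note_off(83): free voice 3 | voices=[63 79 78 -]
Op 10: note_on(80): voice 3 is free -> assigned | voices=[63 79 78 80]
Op 11: note_on(77): all voices busy, STEAL voice 0 (pitch 63, oldest) -> assign | voices=[77 79 78 80]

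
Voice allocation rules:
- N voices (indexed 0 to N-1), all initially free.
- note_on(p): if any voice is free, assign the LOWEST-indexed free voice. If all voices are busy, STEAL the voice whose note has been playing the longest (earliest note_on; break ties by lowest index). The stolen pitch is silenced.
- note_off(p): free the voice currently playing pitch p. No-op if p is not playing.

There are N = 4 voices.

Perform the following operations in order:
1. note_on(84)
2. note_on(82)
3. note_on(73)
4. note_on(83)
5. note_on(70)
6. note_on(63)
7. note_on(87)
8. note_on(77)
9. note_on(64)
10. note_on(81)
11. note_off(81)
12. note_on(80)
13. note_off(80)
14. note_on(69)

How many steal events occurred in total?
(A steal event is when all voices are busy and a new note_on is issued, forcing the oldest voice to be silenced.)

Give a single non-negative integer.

Answer: 6

Derivation:
Op 1: note_on(84): voice 0 is free -> assigned | voices=[84 - - -]
Op 2: note_on(82): voice 1 is free -> assigned | voices=[84 82 - -]
Op 3: note_on(73): voice 2 is free -> assigned | voices=[84 82 73 -]
Op 4: note_on(83): voice 3 is free -> assigned | voices=[84 82 73 83]
Op 5: note_on(70): all voices busy, STEAL voice 0 (pitch 84, oldest) -> assign | voices=[70 82 73 83]
Op 6: note_on(63): all voices busy, STEAL voice 1 (pitch 82, oldest) -> assign | voices=[70 63 73 83]
Op 7: note_on(87): all voices busy, STEAL voice 2 (pitch 73, oldest) -> assign | voices=[70 63 87 83]
Op 8: note_on(77): all voices busy, STEAL voice 3 (pitch 83, oldest) -> assign | voices=[70 63 87 77]
Op 9: note_on(64): all voices busy, STEAL voice 0 (pitch 70, oldest) -> assign | voices=[64 63 87 77]
Op 10: note_on(81): all voices busy, STEAL voice 1 (pitch 63, oldest) -> assign | voices=[64 81 87 77]
Op 11: note_off(81): free voice 1 | voices=[64 - 87 77]
Op 12: note_on(80): voice 1 is free -> assigned | voices=[64 80 87 77]
Op 13: note_off(80): free voice 1 | voices=[64 - 87 77]
Op 14: note_on(69): voice 1 is free -> assigned | voices=[64 69 87 77]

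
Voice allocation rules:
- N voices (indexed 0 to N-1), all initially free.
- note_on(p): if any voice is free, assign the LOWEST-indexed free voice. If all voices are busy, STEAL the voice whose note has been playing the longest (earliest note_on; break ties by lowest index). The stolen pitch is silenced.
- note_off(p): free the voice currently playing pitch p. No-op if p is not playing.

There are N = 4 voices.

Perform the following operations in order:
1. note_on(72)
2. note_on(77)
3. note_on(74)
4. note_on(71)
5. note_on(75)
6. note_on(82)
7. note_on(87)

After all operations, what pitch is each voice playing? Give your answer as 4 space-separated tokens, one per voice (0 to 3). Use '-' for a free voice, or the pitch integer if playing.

Op 1: note_on(72): voice 0 is free -> assigned | voices=[72 - - -]
Op 2: note_on(77): voice 1 is free -> assigned | voices=[72 77 - -]
Op 3: note_on(74): voice 2 is free -> assigned | voices=[72 77 74 -]
Op 4: note_on(71): voice 3 is free -> assigned | voices=[72 77 74 71]
Op 5: note_on(75): all voices busy, STEAL voice 0 (pitch 72, oldest) -> assign | voices=[75 77 74 71]
Op 6: note_on(82): all voices busy, STEAL voice 1 (pitch 77, oldest) -> assign | voices=[75 82 74 71]
Op 7: note_on(87): all voices busy, STEAL voice 2 (pitch 74, oldest) -> assign | voices=[75 82 87 71]

Answer: 75 82 87 71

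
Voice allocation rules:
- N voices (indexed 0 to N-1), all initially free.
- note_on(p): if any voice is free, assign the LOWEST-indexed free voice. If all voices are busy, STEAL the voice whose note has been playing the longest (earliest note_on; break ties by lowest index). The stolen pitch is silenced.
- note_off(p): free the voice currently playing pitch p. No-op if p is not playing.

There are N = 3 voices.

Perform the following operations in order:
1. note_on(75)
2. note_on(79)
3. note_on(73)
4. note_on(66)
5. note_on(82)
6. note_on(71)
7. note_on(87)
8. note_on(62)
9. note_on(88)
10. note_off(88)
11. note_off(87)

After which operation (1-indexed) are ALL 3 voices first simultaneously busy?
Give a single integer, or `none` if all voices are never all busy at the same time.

Op 1: note_on(75): voice 0 is free -> assigned | voices=[75 - -]
Op 2: note_on(79): voice 1 is free -> assigned | voices=[75 79 -]
Op 3: note_on(73): voice 2 is free -> assigned | voices=[75 79 73]
Op 4: note_on(66): all voices busy, STEAL voice 0 (pitch 75, oldest) -> assign | voices=[66 79 73]
Op 5: note_on(82): all voices busy, STEAL voice 1 (pitch 79, oldest) -> assign | voices=[66 82 73]
Op 6: note_on(71): all voices busy, STEAL voice 2 (pitch 73, oldest) -> assign | voices=[66 82 71]
Op 7: note_on(87): all voices busy, STEAL voice 0 (pitch 66, oldest) -> assign | voices=[87 82 71]
Op 8: note_on(62): all voices busy, STEAL voice 1 (pitch 82, oldest) -> assign | voices=[87 62 71]
Op 9: note_on(88): all voices busy, STEAL voice 2 (pitch 71, oldest) -> assign | voices=[87 62 88]
Op 10: note_off(88): free voice 2 | voices=[87 62 -]
Op 11: note_off(87): free voice 0 | voices=[- 62 -]

Answer: 3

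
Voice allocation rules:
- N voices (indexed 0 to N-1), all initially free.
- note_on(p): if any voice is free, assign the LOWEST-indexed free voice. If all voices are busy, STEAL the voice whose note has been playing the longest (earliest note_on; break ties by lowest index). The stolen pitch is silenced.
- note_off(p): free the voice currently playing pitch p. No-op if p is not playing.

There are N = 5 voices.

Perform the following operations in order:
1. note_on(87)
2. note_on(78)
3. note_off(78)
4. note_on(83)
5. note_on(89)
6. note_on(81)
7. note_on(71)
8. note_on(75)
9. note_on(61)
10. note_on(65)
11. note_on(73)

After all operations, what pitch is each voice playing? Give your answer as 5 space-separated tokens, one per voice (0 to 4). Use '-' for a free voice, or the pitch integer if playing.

Op 1: note_on(87): voice 0 is free -> assigned | voices=[87 - - - -]
Op 2: note_on(78): voice 1 is free -> assigned | voices=[87 78 - - -]
Op 3: note_off(78): free voice 1 | voices=[87 - - - -]
Op 4: note_on(83): voice 1 is free -> assigned | voices=[87 83 - - -]
Op 5: note_on(89): voice 2 is free -> assigned | voices=[87 83 89 - -]
Op 6: note_on(81): voice 3 is free -> assigned | voices=[87 83 89 81 -]
Op 7: note_on(71): voice 4 is free -> assigned | voices=[87 83 89 81 71]
Op 8: note_on(75): all voices busy, STEAL voice 0 (pitch 87, oldest) -> assign | voices=[75 83 89 81 71]
Op 9: note_on(61): all voices busy, STEAL voice 1 (pitch 83, oldest) -> assign | voices=[75 61 89 81 71]
Op 10: note_on(65): all voices busy, STEAL voice 2 (pitch 89, oldest) -> assign | voices=[75 61 65 81 71]
Op 11: note_on(73): all voices busy, STEAL voice 3 (pitch 81, oldest) -> assign | voices=[75 61 65 73 71]

Answer: 75 61 65 73 71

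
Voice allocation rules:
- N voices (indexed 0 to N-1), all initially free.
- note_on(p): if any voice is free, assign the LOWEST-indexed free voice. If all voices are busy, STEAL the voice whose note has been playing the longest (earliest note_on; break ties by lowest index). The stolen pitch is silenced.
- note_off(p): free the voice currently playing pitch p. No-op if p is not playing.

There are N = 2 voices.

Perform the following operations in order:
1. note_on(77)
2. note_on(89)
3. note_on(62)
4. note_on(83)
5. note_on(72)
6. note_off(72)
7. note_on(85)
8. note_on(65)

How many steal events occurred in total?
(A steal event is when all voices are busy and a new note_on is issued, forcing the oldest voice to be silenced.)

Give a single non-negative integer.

Answer: 4

Derivation:
Op 1: note_on(77): voice 0 is free -> assigned | voices=[77 -]
Op 2: note_on(89): voice 1 is free -> assigned | voices=[77 89]
Op 3: note_on(62): all voices busy, STEAL voice 0 (pitch 77, oldest) -> assign | voices=[62 89]
Op 4: note_on(83): all voices busy, STEAL voice 1 (pitch 89, oldest) -> assign | voices=[62 83]
Op 5: note_on(72): all voices busy, STEAL voice 0 (pitch 62, oldest) -> assign | voices=[72 83]
Op 6: note_off(72): free voice 0 | voices=[- 83]
Op 7: note_on(85): voice 0 is free -> assigned | voices=[85 83]
Op 8: note_on(65): all voices busy, STEAL voice 1 (pitch 83, oldest) -> assign | voices=[85 65]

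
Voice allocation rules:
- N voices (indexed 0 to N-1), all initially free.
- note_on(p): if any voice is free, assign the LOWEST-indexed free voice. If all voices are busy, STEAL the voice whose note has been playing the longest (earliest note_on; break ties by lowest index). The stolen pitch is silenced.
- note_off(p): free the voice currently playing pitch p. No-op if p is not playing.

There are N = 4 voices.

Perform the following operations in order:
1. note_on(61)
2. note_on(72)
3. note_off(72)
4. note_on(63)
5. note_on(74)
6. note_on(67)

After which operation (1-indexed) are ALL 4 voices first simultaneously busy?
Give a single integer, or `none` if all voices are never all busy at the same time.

Answer: 6

Derivation:
Op 1: note_on(61): voice 0 is free -> assigned | voices=[61 - - -]
Op 2: note_on(72): voice 1 is free -> assigned | voices=[61 72 - -]
Op 3: note_off(72): free voice 1 | voices=[61 - - -]
Op 4: note_on(63): voice 1 is free -> assigned | voices=[61 63 - -]
Op 5: note_on(74): voice 2 is free -> assigned | voices=[61 63 74 -]
Op 6: note_on(67): voice 3 is free -> assigned | voices=[61 63 74 67]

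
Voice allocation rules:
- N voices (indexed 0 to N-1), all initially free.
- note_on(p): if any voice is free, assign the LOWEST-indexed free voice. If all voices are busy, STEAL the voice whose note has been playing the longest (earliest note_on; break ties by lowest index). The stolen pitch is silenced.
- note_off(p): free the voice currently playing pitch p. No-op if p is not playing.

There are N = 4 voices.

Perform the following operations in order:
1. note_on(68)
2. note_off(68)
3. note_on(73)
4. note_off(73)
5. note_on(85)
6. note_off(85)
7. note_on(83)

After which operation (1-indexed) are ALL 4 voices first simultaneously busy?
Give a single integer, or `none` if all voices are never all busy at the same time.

Answer: none

Derivation:
Op 1: note_on(68): voice 0 is free -> assigned | voices=[68 - - -]
Op 2: note_off(68): free voice 0 | voices=[- - - -]
Op 3: note_on(73): voice 0 is free -> assigned | voices=[73 - - -]
Op 4: note_off(73): free voice 0 | voices=[- - - -]
Op 5: note_on(85): voice 0 is free -> assigned | voices=[85 - - -]
Op 6: note_off(85): free voice 0 | voices=[- - - -]
Op 7: note_on(83): voice 0 is free -> assigned | voices=[83 - - -]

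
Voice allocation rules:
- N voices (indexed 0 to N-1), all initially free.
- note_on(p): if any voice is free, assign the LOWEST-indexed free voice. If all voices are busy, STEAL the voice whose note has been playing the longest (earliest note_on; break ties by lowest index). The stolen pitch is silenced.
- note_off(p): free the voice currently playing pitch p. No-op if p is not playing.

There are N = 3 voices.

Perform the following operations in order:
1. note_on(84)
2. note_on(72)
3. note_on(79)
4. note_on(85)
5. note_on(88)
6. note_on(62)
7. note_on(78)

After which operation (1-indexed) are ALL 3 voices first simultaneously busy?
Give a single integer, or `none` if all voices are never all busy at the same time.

Op 1: note_on(84): voice 0 is free -> assigned | voices=[84 - -]
Op 2: note_on(72): voice 1 is free -> assigned | voices=[84 72 -]
Op 3: note_on(79): voice 2 is free -> assigned | voices=[84 72 79]
Op 4: note_on(85): all voices busy, STEAL voice 0 (pitch 84, oldest) -> assign | voices=[85 72 79]
Op 5: note_on(88): all voices busy, STEAL voice 1 (pitch 72, oldest) -> assign | voices=[85 88 79]
Op 6: note_on(62): all voices busy, STEAL voice 2 (pitch 79, oldest) -> assign | voices=[85 88 62]
Op 7: note_on(78): all voices busy, STEAL voice 0 (pitch 85, oldest) -> assign | voices=[78 88 62]

Answer: 3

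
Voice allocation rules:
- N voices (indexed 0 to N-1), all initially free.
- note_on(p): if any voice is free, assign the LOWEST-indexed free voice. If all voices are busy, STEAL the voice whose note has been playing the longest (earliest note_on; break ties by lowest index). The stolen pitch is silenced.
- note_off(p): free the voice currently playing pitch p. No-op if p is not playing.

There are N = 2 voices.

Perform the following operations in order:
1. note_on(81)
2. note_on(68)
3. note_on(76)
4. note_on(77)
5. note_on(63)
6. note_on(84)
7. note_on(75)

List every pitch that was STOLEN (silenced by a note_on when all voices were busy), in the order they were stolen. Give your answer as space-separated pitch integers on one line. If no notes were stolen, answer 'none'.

Op 1: note_on(81): voice 0 is free -> assigned | voices=[81 -]
Op 2: note_on(68): voice 1 is free -> assigned | voices=[81 68]
Op 3: note_on(76): all voices busy, STEAL voice 0 (pitch 81, oldest) -> assign | voices=[76 68]
Op 4: note_on(77): all voices busy, STEAL voice 1 (pitch 68, oldest) -> assign | voices=[76 77]
Op 5: note_on(63): all voices busy, STEAL voice 0 (pitch 76, oldest) -> assign | voices=[63 77]
Op 6: note_on(84): all voices busy, STEAL voice 1 (pitch 77, oldest) -> assign | voices=[63 84]
Op 7: note_on(75): all voices busy, STEAL voice 0 (pitch 63, oldest) -> assign | voices=[75 84]

Answer: 81 68 76 77 63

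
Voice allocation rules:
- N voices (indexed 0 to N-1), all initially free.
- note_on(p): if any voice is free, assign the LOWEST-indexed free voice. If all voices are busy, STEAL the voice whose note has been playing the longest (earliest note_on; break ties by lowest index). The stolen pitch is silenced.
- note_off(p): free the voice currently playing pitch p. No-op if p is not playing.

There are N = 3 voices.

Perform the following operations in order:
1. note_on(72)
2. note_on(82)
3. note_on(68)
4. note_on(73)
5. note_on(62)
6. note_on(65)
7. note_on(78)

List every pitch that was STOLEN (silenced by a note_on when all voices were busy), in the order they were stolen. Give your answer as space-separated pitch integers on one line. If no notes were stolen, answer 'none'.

Answer: 72 82 68 73

Derivation:
Op 1: note_on(72): voice 0 is free -> assigned | voices=[72 - -]
Op 2: note_on(82): voice 1 is free -> assigned | voices=[72 82 -]
Op 3: note_on(68): voice 2 is free -> assigned | voices=[72 82 68]
Op 4: note_on(73): all voices busy, STEAL voice 0 (pitch 72, oldest) -> assign | voices=[73 82 68]
Op 5: note_on(62): all voices busy, STEAL voice 1 (pitch 82, oldest) -> assign | voices=[73 62 68]
Op 6: note_on(65): all voices busy, STEAL voice 2 (pitch 68, oldest) -> assign | voices=[73 62 65]
Op 7: note_on(78): all voices busy, STEAL voice 0 (pitch 73, oldest) -> assign | voices=[78 62 65]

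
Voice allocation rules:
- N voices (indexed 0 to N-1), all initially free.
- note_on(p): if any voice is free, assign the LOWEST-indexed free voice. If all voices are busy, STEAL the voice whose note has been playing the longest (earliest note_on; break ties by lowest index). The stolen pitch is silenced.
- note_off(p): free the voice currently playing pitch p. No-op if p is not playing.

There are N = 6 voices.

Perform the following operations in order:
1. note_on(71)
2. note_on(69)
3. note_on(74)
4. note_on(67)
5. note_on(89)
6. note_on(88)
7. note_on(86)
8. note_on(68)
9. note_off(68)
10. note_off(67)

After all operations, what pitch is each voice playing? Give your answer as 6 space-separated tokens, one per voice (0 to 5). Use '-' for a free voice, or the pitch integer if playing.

Op 1: note_on(71): voice 0 is free -> assigned | voices=[71 - - - - -]
Op 2: note_on(69): voice 1 is free -> assigned | voices=[71 69 - - - -]
Op 3: note_on(74): voice 2 is free -> assigned | voices=[71 69 74 - - -]
Op 4: note_on(67): voice 3 is free -> assigned | voices=[71 69 74 67 - -]
Op 5: note_on(89): voice 4 is free -> assigned | voices=[71 69 74 67 89 -]
Op 6: note_on(88): voice 5 is free -> assigned | voices=[71 69 74 67 89 88]
Op 7: note_on(86): all voices busy, STEAL voice 0 (pitch 71, oldest) -> assign | voices=[86 69 74 67 89 88]
Op 8: note_on(68): all voices busy, STEAL voice 1 (pitch 69, oldest) -> assign | voices=[86 68 74 67 89 88]
Op 9: note_off(68): free voice 1 | voices=[86 - 74 67 89 88]
Op 10: note_off(67): free voice 3 | voices=[86 - 74 - 89 88]

Answer: 86 - 74 - 89 88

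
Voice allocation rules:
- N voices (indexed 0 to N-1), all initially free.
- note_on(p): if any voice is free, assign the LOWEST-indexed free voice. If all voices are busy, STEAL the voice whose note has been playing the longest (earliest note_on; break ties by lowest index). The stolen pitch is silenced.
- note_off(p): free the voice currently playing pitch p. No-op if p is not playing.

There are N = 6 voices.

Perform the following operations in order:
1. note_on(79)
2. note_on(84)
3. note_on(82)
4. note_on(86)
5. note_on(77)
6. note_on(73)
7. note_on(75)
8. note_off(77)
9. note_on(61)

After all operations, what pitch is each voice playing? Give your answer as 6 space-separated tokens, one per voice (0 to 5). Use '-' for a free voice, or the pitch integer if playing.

Answer: 75 84 82 86 61 73

Derivation:
Op 1: note_on(79): voice 0 is free -> assigned | voices=[79 - - - - -]
Op 2: note_on(84): voice 1 is free -> assigned | voices=[79 84 - - - -]
Op 3: note_on(82): voice 2 is free -> assigned | voices=[79 84 82 - - -]
Op 4: note_on(86): voice 3 is free -> assigned | voices=[79 84 82 86 - -]
Op 5: note_on(77): voice 4 is free -> assigned | voices=[79 84 82 86 77 -]
Op 6: note_on(73): voice 5 is free -> assigned | voices=[79 84 82 86 77 73]
Op 7: note_on(75): all voices busy, STEAL voice 0 (pitch 79, oldest) -> assign | voices=[75 84 82 86 77 73]
Op 8: note_off(77): free voice 4 | voices=[75 84 82 86 - 73]
Op 9: note_on(61): voice 4 is free -> assigned | voices=[75 84 82 86 61 73]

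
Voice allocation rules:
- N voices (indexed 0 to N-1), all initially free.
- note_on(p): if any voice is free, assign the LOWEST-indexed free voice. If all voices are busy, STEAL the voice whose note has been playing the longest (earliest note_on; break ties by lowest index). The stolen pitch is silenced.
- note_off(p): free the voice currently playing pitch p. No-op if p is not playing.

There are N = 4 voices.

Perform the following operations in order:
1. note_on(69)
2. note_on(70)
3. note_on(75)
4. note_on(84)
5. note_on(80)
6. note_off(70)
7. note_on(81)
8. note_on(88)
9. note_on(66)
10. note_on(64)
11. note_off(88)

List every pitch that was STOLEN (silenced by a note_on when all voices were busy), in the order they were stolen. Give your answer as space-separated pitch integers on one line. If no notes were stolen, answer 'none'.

Answer: 69 75 84 80

Derivation:
Op 1: note_on(69): voice 0 is free -> assigned | voices=[69 - - -]
Op 2: note_on(70): voice 1 is free -> assigned | voices=[69 70 - -]
Op 3: note_on(75): voice 2 is free -> assigned | voices=[69 70 75 -]
Op 4: note_on(84): voice 3 is free -> assigned | voices=[69 70 75 84]
Op 5: note_on(80): all voices busy, STEAL voice 0 (pitch 69, oldest) -> assign | voices=[80 70 75 84]
Op 6: note_off(70): free voice 1 | voices=[80 - 75 84]
Op 7: note_on(81): voice 1 is free -> assigned | voices=[80 81 75 84]
Op 8: note_on(88): all voices busy, STEAL voice 2 (pitch 75, oldest) -> assign | voices=[80 81 88 84]
Op 9: note_on(66): all voices busy, STEAL voice 3 (pitch 84, oldest) -> assign | voices=[80 81 88 66]
Op 10: note_on(64): all voices busy, STEAL voice 0 (pitch 80, oldest) -> assign | voices=[64 81 88 66]
Op 11: note_off(88): free voice 2 | voices=[64 81 - 66]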